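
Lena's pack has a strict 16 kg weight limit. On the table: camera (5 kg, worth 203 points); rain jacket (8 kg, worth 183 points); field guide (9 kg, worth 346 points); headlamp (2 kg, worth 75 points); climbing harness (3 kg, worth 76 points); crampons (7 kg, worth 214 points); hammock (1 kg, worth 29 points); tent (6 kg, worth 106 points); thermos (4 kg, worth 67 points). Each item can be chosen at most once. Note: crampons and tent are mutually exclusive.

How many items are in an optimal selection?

Best achievable utility is 624.
For example camera + field guide + headlamp achieves it, using 16 kg.
Every optimal selection uses 3 items.

3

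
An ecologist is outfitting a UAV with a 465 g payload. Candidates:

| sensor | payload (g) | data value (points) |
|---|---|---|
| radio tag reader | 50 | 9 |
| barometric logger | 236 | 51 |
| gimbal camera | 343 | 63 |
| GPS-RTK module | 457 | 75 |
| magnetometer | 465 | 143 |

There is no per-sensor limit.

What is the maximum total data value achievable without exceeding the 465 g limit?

143

The ratio ordering already packs tightly: magnetometer, 465 g, 143.
Every other selection either busts 465 g or fails to beat 143.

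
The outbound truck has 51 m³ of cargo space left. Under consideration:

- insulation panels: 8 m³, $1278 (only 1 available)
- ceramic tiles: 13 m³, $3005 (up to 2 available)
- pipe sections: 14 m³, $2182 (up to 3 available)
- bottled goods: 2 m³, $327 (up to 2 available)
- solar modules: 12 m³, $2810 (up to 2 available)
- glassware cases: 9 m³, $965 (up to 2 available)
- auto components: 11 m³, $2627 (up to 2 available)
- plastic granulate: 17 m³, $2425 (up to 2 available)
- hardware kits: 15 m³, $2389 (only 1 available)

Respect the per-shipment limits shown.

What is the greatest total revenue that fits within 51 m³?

11774

Filling by ratio: 2×bottled goods + 2×solar modules + 2×auto components for 11528, with 1 m³ left unused.
Replace bottled goods and solar modules and auto components with 2×ceramic tiles: the trade gains 246 net, giving 11774 at 51 m³.
Nothing else within 51 m³ beats 11774.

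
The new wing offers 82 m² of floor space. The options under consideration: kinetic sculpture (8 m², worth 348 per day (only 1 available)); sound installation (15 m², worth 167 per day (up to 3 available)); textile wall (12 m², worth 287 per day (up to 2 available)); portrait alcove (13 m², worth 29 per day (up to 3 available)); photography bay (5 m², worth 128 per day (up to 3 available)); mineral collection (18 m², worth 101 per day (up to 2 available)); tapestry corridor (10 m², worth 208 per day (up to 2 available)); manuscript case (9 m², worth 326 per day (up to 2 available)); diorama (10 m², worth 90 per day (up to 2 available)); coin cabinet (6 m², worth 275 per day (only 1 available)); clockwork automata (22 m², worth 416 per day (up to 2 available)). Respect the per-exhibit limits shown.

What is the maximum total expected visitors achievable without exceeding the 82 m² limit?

2441

Kinetic sculpture + 2×textile wall + 3×photography bay + tapestry corridor + 2×manuscript case + coin cabinet uses 81 of the 82 m² and totals 2441.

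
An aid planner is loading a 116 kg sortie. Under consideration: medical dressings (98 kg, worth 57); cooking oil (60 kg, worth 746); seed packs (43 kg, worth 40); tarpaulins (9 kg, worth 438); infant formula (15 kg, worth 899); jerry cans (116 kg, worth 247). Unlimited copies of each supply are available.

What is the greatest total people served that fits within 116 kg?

6731

Best packing: tarpaulins + 7×infant formula — 114 kg, 6731 total.
Every other selection either busts 116 kg or fails to beat 6731.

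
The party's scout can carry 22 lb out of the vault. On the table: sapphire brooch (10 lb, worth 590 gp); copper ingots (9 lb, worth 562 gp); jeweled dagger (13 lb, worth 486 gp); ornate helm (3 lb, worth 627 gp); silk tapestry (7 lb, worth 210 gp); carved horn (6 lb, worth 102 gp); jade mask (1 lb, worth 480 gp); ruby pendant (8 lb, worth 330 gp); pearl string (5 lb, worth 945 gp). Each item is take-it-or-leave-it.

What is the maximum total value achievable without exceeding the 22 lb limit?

2642

By value per lb: jade mask 480.00, ornate helm 209.00, pearl string 189.00, copper ingots 62.44 lead.
Greedy by ratio would take copper ingots + ornate helm + jade mask + pearl string: 18 lb used, total 2614.
The 9 lb tied up in copper ingots is better spent on sapphire brooch — total rises to 2642 (19 lb).
Nothing else within 22 lb beats 2642.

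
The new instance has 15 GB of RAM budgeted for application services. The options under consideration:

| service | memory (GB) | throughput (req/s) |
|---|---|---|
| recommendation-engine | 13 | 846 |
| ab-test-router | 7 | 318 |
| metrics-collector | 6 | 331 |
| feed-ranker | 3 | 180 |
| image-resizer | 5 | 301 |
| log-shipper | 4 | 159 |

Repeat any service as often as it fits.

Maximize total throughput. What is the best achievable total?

903

Taking the top-ratio services first gives recommendation-engine for 846 (13 GB).
The 13 GB tied up in recommendation-engine is better spent on 3×image-resizer — total rises to 903 (15 GB).
No other feasible combination exceeds 903.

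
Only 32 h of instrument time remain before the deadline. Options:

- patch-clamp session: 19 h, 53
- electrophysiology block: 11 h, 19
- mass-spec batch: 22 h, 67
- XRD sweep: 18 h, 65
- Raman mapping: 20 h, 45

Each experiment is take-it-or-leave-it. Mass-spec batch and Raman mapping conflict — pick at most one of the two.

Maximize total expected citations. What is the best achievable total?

Taking electrophysiology block + XRD sweep: 29 h used, 84 in expected citations.
Next best is patch-clamp session + electrophysiology block at 72 (30 h) — short by 12.

84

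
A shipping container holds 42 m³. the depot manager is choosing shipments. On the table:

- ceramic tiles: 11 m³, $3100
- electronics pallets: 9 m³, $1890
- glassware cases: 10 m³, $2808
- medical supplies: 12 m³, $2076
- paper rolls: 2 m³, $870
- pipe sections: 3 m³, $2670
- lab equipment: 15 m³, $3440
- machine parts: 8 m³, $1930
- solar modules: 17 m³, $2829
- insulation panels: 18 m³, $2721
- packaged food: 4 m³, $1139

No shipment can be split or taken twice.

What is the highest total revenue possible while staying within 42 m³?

12888

The ratio heuristic lands on ceramic tiles + glassware cases + paper rolls + pipe sections + machine parts + packaged food (12517) but leaves 4 m³ idle.
The 12 m³ tied up in machine parts and packaged food is better spent on lab equipment — total rises to 12888 (41 m³).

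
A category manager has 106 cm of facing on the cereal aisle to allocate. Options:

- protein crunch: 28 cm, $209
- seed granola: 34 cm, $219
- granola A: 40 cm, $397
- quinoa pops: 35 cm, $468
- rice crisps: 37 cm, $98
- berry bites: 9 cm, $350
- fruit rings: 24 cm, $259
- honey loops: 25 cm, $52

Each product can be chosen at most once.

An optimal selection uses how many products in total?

4

The maximum weekly sales within 106 cm is 1296.
For example seed granola + quinoa pops + berry bites + fruit rings achieves it, using 102 cm.
Every optimal selection uses 4 products.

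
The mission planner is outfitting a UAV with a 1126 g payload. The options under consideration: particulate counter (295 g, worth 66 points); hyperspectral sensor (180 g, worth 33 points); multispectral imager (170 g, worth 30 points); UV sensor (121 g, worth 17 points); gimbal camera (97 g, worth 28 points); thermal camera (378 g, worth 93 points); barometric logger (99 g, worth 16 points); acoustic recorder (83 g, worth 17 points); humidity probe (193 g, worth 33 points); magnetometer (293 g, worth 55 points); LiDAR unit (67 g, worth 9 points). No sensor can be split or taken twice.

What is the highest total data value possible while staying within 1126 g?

250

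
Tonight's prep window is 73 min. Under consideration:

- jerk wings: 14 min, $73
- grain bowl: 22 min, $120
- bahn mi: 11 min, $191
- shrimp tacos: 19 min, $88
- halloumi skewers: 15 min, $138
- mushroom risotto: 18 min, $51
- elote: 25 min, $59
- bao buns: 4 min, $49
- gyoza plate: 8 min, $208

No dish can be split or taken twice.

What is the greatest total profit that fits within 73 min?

Ranking by ratio (profit/min): gyoza plate 26.00, bahn mi 17.36, bao buns 12.25.
Filling by ratio: grain bowl + bahn mi + halloumi skewers + bao buns + gyoza plate for 706, with 13 min left unused.
Dropping grain bowl frees 22 min; slotting in jerk wings + shrimp tacos (33 min) lifts the total to 747 at 71 min.
That's the maximum — no swap from here does better than 747.

747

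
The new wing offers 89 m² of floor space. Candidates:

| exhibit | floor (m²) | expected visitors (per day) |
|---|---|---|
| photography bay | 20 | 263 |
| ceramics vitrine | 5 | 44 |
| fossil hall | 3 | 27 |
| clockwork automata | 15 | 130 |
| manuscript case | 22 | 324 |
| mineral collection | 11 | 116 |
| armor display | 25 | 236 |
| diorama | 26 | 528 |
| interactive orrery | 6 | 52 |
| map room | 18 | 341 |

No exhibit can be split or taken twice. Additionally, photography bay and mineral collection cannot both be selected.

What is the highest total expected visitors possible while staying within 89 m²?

Best packing: photography bay + fossil hall + manuscript case + diorama + map room — 89 m², 1483 total.

1483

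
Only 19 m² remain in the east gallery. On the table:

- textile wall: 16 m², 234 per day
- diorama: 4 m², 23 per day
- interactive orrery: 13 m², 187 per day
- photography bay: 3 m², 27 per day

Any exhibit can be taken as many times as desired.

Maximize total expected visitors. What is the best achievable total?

The ratio ordering already packs tightly: textile wall + photography bay, 19 m², 261.

261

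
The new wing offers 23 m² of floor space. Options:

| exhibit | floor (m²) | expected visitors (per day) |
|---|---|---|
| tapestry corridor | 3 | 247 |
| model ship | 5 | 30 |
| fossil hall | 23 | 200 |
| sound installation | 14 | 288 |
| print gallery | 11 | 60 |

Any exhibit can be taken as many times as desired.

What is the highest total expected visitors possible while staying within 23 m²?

1729

Taking 7×tapestry corridor: 21 m² used, 1729 in expected visitors.
The spare 2 m² is too small for any remaining exhibit, and no exchange beats 1729.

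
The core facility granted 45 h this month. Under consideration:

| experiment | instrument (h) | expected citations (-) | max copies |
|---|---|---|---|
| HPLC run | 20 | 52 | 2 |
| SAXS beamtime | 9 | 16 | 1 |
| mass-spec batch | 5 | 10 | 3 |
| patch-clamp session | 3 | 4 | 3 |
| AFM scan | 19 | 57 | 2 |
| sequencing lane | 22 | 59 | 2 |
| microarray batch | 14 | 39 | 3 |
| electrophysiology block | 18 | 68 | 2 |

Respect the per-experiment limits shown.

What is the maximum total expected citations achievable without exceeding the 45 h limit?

152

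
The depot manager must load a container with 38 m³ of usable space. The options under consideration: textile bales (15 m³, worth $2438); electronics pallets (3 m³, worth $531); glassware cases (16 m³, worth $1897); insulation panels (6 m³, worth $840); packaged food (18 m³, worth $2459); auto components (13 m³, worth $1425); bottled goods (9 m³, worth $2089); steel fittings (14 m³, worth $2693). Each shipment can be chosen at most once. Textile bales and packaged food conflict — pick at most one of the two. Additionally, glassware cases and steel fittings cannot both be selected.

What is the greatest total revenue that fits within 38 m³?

7220

By revenue per m³: bottled goods 232.11, steel fittings 192.36, electronics pallets 177.00, textile bales 162.53 lead.
A density-first pass picks electronics pallets + insulation panels + bottled goods + steel fittings — 6153 at 32 m³.
The 9 m³ tied up in electronics pallets and insulation panels is better spent on textile bales — total rises to 7220 (38 m³).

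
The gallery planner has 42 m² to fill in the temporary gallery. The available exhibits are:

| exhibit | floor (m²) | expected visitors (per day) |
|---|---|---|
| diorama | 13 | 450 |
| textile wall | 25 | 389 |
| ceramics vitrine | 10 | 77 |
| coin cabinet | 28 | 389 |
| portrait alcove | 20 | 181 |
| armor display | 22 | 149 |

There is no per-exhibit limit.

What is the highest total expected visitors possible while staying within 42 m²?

Taking 3×diorama: 39 m² used, 1350 in expected visitors.

1350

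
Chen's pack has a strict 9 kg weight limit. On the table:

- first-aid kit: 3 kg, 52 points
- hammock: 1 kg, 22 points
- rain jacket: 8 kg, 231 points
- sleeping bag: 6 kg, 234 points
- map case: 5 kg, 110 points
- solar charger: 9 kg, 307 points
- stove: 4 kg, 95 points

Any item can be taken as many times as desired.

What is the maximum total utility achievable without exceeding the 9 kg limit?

A density-first pass picks 3×hammock + sleeping bag — 300 at 9 kg.
Dropping 3×hammock and sleeping bag frees 9 kg; slotting in solar charger (9 kg) lifts the total to 307 at 9 kg.

307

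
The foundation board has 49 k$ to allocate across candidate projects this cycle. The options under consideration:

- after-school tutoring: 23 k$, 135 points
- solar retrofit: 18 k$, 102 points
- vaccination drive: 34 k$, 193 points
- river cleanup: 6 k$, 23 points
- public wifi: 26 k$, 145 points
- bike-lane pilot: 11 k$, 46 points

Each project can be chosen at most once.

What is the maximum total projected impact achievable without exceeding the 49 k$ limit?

280

A density-first pass picks after-school tutoring + solar retrofit + river cleanup — 260 at 47 k$.
Replace solar retrofit and river cleanup with public wifi: the trade gains 20 net, giving 280 at 49 k$.
Next best is after-school tutoring + solar retrofit + river cleanup at 260 (47 k$) — short by 20.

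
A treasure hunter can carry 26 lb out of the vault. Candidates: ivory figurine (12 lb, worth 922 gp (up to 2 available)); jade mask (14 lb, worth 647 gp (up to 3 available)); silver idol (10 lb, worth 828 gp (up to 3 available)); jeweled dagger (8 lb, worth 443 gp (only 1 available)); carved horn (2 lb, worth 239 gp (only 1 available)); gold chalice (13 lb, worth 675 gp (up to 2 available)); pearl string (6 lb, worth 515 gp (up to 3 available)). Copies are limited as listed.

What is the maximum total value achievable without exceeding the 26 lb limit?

2191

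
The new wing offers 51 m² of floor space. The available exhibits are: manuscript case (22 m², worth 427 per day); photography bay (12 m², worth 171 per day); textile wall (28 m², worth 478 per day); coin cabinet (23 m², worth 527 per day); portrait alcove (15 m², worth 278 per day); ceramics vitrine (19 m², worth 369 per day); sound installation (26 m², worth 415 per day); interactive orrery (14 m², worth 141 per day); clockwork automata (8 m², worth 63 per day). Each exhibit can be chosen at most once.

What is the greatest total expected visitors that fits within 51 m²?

Ranking by ratio (expected visitors/m²): coin cabinet 22.91, ceramics vitrine 19.42, manuscript case 19.41, portrait alcove 18.53.
Greedy by ratio would take coin cabinet + ceramics vitrine + clockwork automata: 50 m² used, total 959.
Replace ceramics vitrine and clockwork automata with textile wall: the trade gains 46 net, giving 1005 at 51 m².

1005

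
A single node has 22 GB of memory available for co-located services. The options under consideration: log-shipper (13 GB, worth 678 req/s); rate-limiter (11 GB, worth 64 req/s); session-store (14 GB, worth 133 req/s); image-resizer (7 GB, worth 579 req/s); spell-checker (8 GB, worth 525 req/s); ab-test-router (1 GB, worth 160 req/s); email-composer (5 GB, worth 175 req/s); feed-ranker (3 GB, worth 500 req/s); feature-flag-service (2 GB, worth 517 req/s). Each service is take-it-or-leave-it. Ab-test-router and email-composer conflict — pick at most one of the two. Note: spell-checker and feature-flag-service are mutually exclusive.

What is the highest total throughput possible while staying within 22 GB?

Taking log-shipper + ab-test-router + feed-ranker + feature-flag-service: 19 GB used, 1855 in throughput.
An exhaustive check of the 512 subsets confirms 1855.

1855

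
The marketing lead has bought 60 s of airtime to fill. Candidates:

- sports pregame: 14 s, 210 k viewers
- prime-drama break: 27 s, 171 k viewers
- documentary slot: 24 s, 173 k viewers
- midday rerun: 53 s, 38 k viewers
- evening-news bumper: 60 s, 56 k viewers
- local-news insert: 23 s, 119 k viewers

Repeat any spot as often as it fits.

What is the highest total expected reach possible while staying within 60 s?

Ranking by ratio (expected reach/s): sports pregame 15.00, documentary slot 7.21, prime-drama break 6.33.
4×sports pregame uses 56 of the 60 s and totals 840.
Every other selection either busts 60 s or fails to beat 840.

840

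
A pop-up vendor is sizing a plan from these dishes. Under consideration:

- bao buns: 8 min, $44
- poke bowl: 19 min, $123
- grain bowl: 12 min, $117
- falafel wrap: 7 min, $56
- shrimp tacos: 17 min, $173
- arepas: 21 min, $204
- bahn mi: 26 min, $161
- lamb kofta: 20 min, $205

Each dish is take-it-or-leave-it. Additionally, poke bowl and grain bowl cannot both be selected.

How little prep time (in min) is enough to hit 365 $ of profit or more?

Need the lightest bundle worth ≥ 365.
shrimp tacos + lamb kofta: 378 profit at 37 min.
Below 37 min the best achievable stays under 365.

37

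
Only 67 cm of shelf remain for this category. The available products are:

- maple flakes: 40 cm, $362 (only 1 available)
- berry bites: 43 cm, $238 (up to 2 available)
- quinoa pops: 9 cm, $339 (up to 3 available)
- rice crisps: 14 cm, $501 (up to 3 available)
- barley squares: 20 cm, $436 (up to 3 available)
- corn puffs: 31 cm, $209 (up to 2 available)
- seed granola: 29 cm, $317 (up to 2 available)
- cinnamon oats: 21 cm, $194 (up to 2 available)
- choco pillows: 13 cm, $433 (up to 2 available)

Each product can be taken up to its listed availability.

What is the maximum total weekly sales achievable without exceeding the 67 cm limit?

Ranking by ratio (weekly sales/cm): quinoa pops 37.67, rice crisps 35.79, choco pillows 33.31, barley squares 21.80.
Taking the top-ratio products first gives 3×quinoa pops + 2×rice crisps for 2019 (55 cm).
The 14 cm tied up in rice crisps is better spent on 2×choco pillows — total rises to 2384 (67 cm).
No other feasible combination exceeds 2384.

2384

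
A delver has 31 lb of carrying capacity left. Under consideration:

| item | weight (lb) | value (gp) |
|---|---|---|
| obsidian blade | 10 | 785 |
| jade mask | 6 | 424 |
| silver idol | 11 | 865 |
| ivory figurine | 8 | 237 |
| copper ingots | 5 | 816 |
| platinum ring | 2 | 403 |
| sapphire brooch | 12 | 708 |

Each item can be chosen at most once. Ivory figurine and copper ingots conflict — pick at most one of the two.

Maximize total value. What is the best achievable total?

Ranking by ratio (value/lb): platinum ring 201.50, copper ingots 163.20, silver idol 78.64, obsidian blade 78.50.
Best packing: obsidian blade + silver idol + copper ingots + platinum ring — 28 lb, 2869 total.

2869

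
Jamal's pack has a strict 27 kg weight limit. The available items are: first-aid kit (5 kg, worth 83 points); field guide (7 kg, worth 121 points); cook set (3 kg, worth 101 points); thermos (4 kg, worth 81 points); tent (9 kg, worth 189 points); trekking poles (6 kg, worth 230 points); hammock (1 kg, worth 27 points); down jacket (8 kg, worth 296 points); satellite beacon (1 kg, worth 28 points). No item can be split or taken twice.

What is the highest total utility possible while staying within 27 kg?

By utility per kg: trekking poles 38.33, down jacket 37.00, cook set 33.67, satellite beacon 28.00 lead.
Greedy by ratio would take cook set + thermos + trekking poles + hammock + down jacket + satellite beacon: 23 kg used, total 763.
Dropping thermos and hammock frees 5 kg; slotting in tent (9 kg) lifts the total to 844 at 27 kg.

844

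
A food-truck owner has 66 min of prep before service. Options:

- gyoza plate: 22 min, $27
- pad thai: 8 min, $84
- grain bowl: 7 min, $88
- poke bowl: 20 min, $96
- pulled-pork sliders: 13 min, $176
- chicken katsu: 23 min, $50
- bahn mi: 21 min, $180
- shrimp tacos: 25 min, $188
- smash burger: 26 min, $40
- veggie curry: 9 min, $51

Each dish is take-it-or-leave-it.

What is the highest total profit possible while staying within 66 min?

Taking the top-ratio dishes first gives pad thai + grain bowl + pulled-pork sliders + bahn mi + veggie curry for 579 (58 min).
Replace pad thai and veggie curry with shrimp tacos: the trade gains 53 net, giving 632 at 66 min.
The closest alternative, pad thai + grain bowl + pulled-pork sliders + shrimp tacos + veggie curry, reaches only 587.

632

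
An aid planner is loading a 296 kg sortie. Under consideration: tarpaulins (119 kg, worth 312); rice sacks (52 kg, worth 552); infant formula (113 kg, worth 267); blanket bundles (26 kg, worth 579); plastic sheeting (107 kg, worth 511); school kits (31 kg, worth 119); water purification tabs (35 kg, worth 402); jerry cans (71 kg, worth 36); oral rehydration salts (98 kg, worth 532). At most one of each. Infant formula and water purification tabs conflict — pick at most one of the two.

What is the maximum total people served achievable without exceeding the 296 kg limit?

2184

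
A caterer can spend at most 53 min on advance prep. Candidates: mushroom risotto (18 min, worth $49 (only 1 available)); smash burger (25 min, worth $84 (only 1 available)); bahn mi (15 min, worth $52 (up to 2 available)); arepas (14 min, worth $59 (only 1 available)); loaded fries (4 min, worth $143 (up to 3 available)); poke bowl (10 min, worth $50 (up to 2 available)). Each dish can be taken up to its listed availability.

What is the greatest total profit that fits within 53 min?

590

A density-first pass picks arepas + 3×loaded fries + 2×poke bowl — 588 at 46 min.
Dropping poke bowl frees 10 min; slotting in bahn mi (15 min) lifts the total to 590 at 51 min.
That's the maximum — no swap from here does better than 590.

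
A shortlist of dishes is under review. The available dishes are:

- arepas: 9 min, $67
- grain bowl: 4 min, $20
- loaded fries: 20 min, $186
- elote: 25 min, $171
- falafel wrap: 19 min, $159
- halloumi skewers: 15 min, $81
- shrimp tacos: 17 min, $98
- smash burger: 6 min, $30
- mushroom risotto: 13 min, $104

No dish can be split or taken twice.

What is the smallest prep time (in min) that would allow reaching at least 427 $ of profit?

52

Look for the lowest-prep combination reaching 427.
Taking arepas + grain bowl + loaded fries + falafel wrap gives 432 (≥ 427) for 52 min.
Any bundle with less than 52 min falls short of 427.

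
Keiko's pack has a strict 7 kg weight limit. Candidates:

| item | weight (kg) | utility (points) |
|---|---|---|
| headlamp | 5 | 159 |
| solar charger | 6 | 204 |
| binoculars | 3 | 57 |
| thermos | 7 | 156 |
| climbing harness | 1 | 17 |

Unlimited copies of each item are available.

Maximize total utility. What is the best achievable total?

221

Ranking by ratio (utility/kg): solar charger 34.00, headlamp 31.80, thermos 22.29.
Solar charger + climbing harness uses 7 of the 7 kg and totals 221.
No other feasible combination exceeds 221.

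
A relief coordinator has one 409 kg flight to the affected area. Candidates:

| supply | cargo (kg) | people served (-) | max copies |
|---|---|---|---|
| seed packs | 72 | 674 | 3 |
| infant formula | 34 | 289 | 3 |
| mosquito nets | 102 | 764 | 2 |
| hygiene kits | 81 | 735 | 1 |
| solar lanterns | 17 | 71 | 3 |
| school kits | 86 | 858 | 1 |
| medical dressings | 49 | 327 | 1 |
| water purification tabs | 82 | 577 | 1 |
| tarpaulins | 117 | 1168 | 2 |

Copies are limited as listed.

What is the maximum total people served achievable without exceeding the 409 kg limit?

3939

Seed packs + solar lanterns + school kits + 2×tarpaulins uses 409 of the 409 kg and totals 3939.
Nothing else within 409 kg beats 3939.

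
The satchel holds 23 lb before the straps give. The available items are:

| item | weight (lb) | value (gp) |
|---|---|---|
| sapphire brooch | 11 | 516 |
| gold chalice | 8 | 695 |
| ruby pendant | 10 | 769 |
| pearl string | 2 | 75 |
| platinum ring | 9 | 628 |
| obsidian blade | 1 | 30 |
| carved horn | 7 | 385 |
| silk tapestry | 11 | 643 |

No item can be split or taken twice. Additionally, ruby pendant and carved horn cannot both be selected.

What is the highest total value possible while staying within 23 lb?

1569

Gold chalice + ruby pendant + pearl string + obsidian blade uses 21 of the 23 lb and totals 1569.
Runner-up gold chalice + ruby pendant + pearl string tops out at 1539.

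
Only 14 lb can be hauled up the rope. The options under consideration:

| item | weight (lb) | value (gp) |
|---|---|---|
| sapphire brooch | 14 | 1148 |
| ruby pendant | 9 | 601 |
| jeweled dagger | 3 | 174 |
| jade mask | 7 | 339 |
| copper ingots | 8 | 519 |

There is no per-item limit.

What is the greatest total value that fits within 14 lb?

1148

Sapphire brooch uses 14 of the 14 lb and totals 1148.
Nothing else within 14 lb beats 1148.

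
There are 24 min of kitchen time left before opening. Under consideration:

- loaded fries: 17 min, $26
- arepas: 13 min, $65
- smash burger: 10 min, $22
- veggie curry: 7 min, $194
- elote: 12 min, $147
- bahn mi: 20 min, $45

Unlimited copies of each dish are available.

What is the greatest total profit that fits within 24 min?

582

By profit per min: veggie curry 27.71, elote 12.25, arepas 5.00, bahn mi 2.25 lead.
Taking 3×veggie curry: 21 min used, 582 in profit.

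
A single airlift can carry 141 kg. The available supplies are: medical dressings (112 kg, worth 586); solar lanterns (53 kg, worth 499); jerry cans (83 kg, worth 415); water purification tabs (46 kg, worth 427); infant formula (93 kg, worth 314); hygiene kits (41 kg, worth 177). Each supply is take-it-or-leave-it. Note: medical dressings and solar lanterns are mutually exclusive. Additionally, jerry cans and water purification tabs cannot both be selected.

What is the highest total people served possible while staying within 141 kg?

1103

Best packing: solar lanterns + water purification tabs + hygiene kits — 140 kg, 1103 total.
An exhaustive check of the 64 subsets confirms 1103.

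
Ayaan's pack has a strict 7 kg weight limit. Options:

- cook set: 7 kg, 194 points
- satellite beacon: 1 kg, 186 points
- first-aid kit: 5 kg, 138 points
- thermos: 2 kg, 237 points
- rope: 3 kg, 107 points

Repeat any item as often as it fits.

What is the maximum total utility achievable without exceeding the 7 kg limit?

1302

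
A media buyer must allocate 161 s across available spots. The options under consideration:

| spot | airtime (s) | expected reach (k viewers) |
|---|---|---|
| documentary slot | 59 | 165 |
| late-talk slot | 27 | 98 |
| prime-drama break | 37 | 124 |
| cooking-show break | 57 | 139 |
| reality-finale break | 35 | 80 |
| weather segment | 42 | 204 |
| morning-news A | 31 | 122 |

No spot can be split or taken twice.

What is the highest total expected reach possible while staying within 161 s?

By expected reach per s: weather segment 4.86, morning-news A 3.94, late-talk slot 3.63, prime-drama break 3.35 lead.
Greedy by ratio would take late-talk slot + prime-drama break + weather segment + morning-news A: 137 s used, total 548.
Replace prime-drama break with documentary slot: the trade gains 41 net, giving 589 at 159 s.
An exhaustive check of the 128 subsets confirms 589.

589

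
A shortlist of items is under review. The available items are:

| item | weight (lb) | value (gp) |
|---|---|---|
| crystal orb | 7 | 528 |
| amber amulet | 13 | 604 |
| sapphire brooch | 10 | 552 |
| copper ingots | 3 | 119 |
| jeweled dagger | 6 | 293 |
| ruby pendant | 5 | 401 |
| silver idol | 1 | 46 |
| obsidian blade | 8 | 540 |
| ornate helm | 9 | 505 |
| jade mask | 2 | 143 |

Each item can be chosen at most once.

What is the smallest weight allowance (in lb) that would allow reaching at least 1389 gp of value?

20

Minimise lb subject to total value ≥ 1389.
crystal orb + ruby pendant + obsidian blade: 1469 value at 20 lb.
Any bundle with less than 20 lb falls short of 1389.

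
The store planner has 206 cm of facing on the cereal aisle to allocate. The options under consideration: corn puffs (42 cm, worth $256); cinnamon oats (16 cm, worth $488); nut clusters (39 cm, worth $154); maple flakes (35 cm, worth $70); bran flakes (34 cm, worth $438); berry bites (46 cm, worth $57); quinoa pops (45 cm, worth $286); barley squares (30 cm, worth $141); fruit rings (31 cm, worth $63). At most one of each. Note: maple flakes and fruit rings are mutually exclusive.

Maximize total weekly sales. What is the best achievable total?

1763

The ratio ordering already packs tightly: corn puffs + cinnamon oats + nut clusters + bran flakes + quinoa pops + barley squares, 206 cm, 1763.
Next best is corn puffs + cinnamon oats + maple flakes + bran flakes + quinoa pops + barley squares at 1679 (202 cm) — short by 84.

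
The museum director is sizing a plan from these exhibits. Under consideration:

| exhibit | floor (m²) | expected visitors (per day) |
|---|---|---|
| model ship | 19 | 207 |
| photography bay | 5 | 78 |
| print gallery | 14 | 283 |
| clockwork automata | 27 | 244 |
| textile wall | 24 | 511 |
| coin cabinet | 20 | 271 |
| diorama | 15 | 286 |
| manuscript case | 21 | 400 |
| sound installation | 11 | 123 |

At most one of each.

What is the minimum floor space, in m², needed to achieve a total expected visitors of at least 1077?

Minimise m² subject to total expected visitors ≥ 1077.
print gallery + textile wall + diorama: 1080 expected visitors at 53 m².
Any bundle with less than 53 m² falls short of 1077.

53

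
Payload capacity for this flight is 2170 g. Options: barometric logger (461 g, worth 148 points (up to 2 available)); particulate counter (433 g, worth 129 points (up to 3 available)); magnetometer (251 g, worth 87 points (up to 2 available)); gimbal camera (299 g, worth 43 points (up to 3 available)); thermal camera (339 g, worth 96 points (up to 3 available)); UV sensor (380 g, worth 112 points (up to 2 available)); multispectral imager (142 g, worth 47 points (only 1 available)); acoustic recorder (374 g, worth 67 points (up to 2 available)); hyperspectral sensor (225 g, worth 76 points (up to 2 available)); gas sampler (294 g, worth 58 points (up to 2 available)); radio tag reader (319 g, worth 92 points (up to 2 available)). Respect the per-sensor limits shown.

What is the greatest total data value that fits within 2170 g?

A density-first pass picks 2×barometric logger + 2×magnetometer + multispectral imager + 2×hyperspectral sensor — 669 at 2016 g.
The 603 g tied up in barometric logger and multispectral imager is better spent on particulate counter + radio tag reader — total rises to 695 (2165 g).
Nothing else within 2170 g beats 695.

695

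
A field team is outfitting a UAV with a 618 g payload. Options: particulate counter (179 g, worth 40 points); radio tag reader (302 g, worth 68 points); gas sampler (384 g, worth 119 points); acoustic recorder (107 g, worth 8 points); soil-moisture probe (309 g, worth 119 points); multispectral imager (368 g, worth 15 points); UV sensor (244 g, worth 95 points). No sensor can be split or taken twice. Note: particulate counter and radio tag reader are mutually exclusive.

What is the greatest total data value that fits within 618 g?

Soil-moisture probe + UV sensor uses 553 of the 618 g and totals 214.
Runner-up radio tag reader + soil-moisture probe tops out at 187.

214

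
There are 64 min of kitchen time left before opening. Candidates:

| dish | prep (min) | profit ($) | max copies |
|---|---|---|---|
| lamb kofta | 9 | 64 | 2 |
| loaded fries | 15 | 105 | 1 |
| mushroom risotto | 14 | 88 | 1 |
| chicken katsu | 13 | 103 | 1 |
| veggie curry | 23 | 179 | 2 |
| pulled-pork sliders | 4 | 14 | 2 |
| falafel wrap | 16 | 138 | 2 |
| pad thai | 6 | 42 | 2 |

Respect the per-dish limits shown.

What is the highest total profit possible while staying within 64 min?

519

Filling by ratio: 2×lamb kofta + chicken katsu + 2×falafel wrap for 507, with 1 min left unused.
Replace lamb kofta and chicken katsu with veggie curry: the trade gains 12 net, giving 519 at 64 min.
Nothing else within 64 min beats 519.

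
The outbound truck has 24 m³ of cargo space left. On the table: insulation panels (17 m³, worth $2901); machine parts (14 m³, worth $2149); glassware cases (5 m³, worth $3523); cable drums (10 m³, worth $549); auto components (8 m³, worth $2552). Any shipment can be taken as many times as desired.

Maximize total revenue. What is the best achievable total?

Taking 4×glassware cases: 20 m³ used, 14092 in revenue.
The spare 4 m³ is too small for any remaining shipment, and no exchange beats 14092.

14092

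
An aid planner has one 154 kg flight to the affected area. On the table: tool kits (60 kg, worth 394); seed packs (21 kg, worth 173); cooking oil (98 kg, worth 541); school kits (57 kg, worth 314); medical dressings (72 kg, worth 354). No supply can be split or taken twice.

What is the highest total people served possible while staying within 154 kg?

By people served per kg: seed packs 8.24, tool kits 6.57, cooking oil 5.52 lead.
A density-first pass picks tool kits + seed packs + school kits — 881 at 138 kg.
Dropping school kits frees 57 kg; slotting in medical dressings (72 kg) lifts the total to 921 at 153 kg.
No other feasible combination exceeds 921.

921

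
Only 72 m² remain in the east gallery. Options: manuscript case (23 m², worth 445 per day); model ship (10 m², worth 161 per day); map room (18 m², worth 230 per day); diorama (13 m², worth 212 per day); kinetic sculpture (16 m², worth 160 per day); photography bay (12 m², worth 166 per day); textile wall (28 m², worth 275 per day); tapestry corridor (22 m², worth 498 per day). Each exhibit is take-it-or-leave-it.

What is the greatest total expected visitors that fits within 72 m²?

Filling by ratio: manuscript case + model ship + diorama + tapestry corridor for 1316, with 4 m² left unused.
Dropping model ship frees 10 m²; slotting in photography bay (12 m²) lifts the total to 1321 at 70 m².
The spare 2 m² is too small for any remaining exhibit, and no exchange beats 1321.

1321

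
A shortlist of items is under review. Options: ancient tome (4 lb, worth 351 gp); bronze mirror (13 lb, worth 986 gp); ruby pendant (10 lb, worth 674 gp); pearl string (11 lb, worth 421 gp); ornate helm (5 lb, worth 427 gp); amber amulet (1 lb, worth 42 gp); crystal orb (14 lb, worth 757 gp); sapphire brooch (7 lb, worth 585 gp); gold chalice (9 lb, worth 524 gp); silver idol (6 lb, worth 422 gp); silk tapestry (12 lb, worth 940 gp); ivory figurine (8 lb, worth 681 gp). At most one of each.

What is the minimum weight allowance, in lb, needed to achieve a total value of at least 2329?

Look for the lowest-weight combination reaching 2329.
ancient tome + bronze mirror + ornate helm + sapphire brooch: 2349 value at 29 lb.
Below 29 lb the best achievable stays under 2329.

29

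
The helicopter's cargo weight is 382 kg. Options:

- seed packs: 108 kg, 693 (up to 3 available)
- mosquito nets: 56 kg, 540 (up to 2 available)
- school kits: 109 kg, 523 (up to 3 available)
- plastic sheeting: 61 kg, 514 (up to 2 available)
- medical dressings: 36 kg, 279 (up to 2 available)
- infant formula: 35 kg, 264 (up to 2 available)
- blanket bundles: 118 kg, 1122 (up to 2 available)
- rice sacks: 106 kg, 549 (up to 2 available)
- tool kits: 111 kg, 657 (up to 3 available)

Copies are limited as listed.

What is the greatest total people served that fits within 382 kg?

3342

Greedy by ratio would take 2×mosquito nets + 2×blanket bundles: 348 kg used, total 3324.
The 56 kg tied up in mosquito nets is better spent on 2×medical dressings — total rises to 3342 (364 kg).
Nothing else within 382 kg beats 3342.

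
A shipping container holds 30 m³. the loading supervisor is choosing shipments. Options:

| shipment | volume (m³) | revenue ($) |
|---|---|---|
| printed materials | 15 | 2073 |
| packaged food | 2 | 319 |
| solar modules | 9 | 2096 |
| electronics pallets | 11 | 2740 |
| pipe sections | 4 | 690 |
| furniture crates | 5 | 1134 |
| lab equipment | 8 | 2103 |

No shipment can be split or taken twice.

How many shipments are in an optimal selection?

4

Optimal total is 7258.
For example packaged food + solar modules + electronics pallets + lab equipment achieves it, using 30 m³.
All optima have 4 shipments.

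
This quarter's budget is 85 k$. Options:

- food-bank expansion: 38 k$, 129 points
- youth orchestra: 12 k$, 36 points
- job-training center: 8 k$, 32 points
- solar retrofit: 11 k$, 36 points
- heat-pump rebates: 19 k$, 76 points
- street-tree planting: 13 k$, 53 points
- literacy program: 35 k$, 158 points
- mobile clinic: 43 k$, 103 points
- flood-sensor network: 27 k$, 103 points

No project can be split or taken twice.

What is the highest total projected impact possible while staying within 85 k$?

The ratio heuristic lands on job-training center + heat-pump rebates + street-tree planting + literacy program (319) but leaves 10 k$ idle.
Replace heat-pump rebates with flood-sensor network: the trade gains 27 net, giving 346 at 83 k$.
An exhaustive check of the 512 subsets confirms 346.

346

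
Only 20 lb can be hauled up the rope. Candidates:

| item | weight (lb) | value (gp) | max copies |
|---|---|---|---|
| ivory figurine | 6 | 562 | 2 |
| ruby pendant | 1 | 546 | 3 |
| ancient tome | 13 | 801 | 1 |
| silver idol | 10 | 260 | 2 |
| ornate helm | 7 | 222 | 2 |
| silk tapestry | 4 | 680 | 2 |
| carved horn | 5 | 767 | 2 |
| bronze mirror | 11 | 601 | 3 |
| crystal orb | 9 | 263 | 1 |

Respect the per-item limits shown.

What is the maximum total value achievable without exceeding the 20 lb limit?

3986

By value per lb: ruby pendant 546.00, silk tapestry 170.00, carved horn 153.40 lead.
Greedy by ratio would take 3×ruby pendant + 2×silk tapestry + carved horn: 16 lb used, total 3765.
Dropping ruby pendant frees 1 lb; slotting in carved horn (5 lb) lifts the total to 3986 at 20 lb.
No other feasible combination exceeds 3986.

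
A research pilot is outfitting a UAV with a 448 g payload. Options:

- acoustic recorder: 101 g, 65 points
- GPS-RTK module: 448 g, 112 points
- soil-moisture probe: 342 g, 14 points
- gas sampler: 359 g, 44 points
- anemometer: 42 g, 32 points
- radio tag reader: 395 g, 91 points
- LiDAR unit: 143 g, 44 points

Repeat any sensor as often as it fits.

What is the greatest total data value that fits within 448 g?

Filling by ratio: 10×anemometer for 320, with 28 g left unused.
Replace 2×anemometer with acoustic recorder: the trade gains 1 net, giving 321 at 437 g.
That's the maximum — no swap from here does better than 321.

321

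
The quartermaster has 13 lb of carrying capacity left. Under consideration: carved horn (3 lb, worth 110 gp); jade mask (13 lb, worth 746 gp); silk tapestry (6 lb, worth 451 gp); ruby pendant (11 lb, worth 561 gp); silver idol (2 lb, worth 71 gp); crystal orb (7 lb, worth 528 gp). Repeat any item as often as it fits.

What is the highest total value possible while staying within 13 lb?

979

Density check — crystal orb 75.43, silk tapestry 75.17, jade mask 57.38 are the best per lb.
Taking silk tapestry + crystal orb: 13 lb used, 979 in value.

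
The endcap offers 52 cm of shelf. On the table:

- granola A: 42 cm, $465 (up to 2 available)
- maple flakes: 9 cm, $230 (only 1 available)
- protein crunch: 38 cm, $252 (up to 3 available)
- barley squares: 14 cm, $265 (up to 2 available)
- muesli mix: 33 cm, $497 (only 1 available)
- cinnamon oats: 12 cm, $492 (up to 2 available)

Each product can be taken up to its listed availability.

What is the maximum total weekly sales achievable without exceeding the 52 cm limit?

Filling by ratio: maple flakes + barley squares + 2×cinnamon oats for 1479, with 5 cm left unused.
Dropping maple flakes frees 9 cm; slotting in barley squares (14 cm) lifts the total to 1514 at 52 cm.
Every other selection either busts 52 cm or exceeds an availability limit or fails to beat 1514.

1514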